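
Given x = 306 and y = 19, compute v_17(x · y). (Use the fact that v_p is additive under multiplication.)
v_17(5814) = 1

v_p(x) = 1 (factor: 306 = 17^1 · 18); v_p(y) = 0 (factor: 19 = 17^0 · 19). Additivity: v_p(xy) = v_p(x) + v_p(y) = 1 + 0 = 1. (Direct check: xy = 5814 = 17^1 · (342).)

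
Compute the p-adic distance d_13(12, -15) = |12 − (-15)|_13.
d_13(12, -15) = 1

Step 1 — x − y = 12 − (-15) = 27. Step 2 — v_13(27) = 0 (factor: 27 = (13^0 · 27); the sign does not affect v_p). Step 3 — |x − y|_13 = 13^{0} = 1.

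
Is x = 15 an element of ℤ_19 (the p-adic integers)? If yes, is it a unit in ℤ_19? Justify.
x ∈ ℤ_19^× (unit); v_19(x) = 0

ℤ_19 = {x ∈ ℚ_19 : v_19(x) ≥ 0} and ℤ_19^× = {x ∈ ℤ_19 : v_19(x) = 0}. Here v_19(15) = v_19(num) − v_19(den) = 0; compare against these criteria.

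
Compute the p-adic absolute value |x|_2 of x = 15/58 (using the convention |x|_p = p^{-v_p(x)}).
|15/58|_2 = 2

Step 1 — compute v_2(x) by factoring powers of 2 out of the numerator and denominator: v_2(15/58) = -1. Step 2 — apply |x|_p = p^{-v_p(x)} = 2^{1} = 2.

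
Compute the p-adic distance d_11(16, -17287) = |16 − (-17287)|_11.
d_11(16, -17287) = 1/1331

Step 1 — x − y = 16 − (-17287) = 17303. Step 2 — v_11(17303) = 3 (factor: 17303 = (11^3 · 13); the sign does not affect v_p). Step 3 — |x − y|_11 = 11^{-3} = 1/1331.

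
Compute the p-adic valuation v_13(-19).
v_13(-19) = 0

v_13(n) is the largest exponent k such that 13^k divides n. Factor out: -19 = -13^0 · 19. (Sign doesn't affect v_p.) So v_13(-19) = 0.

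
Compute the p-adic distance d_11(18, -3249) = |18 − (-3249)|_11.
d_11(18, -3249) = 1/121

Step 1 — x − y = 18 − (-3249) = 3267. Step 2 — v_11(3267) = 2 (factor: 3267 = (11^2 · 27); the sign does not affect v_p). Step 3 — |x − y|_11 = 11^{-2} = 1/121.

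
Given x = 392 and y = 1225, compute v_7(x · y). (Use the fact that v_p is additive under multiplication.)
v_7(480200) = 4

v_p(x) = 2 (factor: 392 = 7^2 · 8); v_p(y) = 2 (factor: 1225 = 7^2 · 25). Additivity: v_p(xy) = v_p(x) + v_p(y) = 2 + 2 = 4. (Direct check: xy = 480200 = 7^4 · (200).)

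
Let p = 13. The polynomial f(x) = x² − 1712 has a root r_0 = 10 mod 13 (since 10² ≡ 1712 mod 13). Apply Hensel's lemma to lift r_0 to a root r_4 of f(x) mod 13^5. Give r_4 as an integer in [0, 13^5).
r_4 = 15571 (mod 371293)

Hensel's recurrence: r_{i+1} = r_i − f(r_i)·(f′(r_i))^{-1} mod 13^{i+2}, with f′(x) = 2x. Iterate:
  r_0 = 10 (mod 13)
  r_1 = 23 (mod 169)
  r_2 = 192 (mod 2197)
  r_3 = 15571 (mod 28561)
  r_4 = 15571 (mod 371293)
Final: r_4 = 15571, and one checks f(r_4) ≡ 0 mod 13^5.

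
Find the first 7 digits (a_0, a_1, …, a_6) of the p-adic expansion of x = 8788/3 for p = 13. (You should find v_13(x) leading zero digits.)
(a_0, …, a_6) = (0, 0, 0, 10, 8, 8, 8)

v_13(8788/3) = 3, so a_0 = ... = a_2 = 0. Factor out: x = 13^3 · u with u = 4/3 a unit in ℤ_13. Expand u iteratively via a_{v+i} = u_i mod 13, u_{i+1} = (u_i − a_{v+i})/13:
  u_0 = 4/3;  a_3 = 10;  u_1 = (u_0 − 10)/13 = -2/3
  u_1 = -2/3;  a_4 = 8;  u_2 = (u_1 − 8)/13 = -2/3
  u_2 = -2/3;  a_5 = 8;  u_3 = (u_2 − 8)/13 = -2/3
  u_3 = -2/3;  a_6 = 8;  u_4 = (u_3 − 8)/13 = -2/3
Digits: (0, 0, 0, 10, 8, 8, 8).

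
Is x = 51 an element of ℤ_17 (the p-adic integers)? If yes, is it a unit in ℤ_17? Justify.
x ∈ ℤ_17 but not a unit; v_17(x) = 1 > 0

ℤ_17 = {x ∈ ℚ_17 : v_17(x) ≥ 0} and ℤ_17^× = {x ∈ ℤ_17 : v_17(x) = 0}. Here v_17(51) = v_17(num) − v_17(den) = 1; compare against these criteria.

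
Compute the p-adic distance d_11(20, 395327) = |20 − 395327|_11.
d_11(20, 395327) = 1/14641

Step 1 — x − y = 20 − 395327 = -395307. Step 2 — v_11(-395307) = 4 (factor: -395307 = −(11^4 · 27); the sign does not affect v_p). Step 3 — |x − y|_11 = 11^{-4} = 1/14641.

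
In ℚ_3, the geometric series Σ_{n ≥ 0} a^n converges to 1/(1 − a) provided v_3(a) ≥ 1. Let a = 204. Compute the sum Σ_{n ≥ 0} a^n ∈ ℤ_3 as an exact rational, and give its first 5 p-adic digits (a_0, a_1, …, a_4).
Σ a^n = 1/(1 − a) = -1/203;  first 5 digits = (1, 2, 2, 2, 0)

v_3(a) = 1 ≥ 1, so the series converges in ℤ_3 to 1/(1 − a) = 1/(1 − 204) = -1/203. Expand this rational in ℤ_3: compute digits iteratively via d_i = x_i mod 3, x_{i+1} = (x_i − d_i)/3. The first 5 digits are (1, 2, 2, 2, 0).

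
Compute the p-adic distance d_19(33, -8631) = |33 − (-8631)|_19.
d_19(33, -8631) = 1/361

Step 1 — x − y = 33 − (-8631) = 8664. Step 2 — v_19(8664) = 2 (factor: 8664 = (19^2 · 24); the sign does not affect v_p). Step 3 — |x − y|_19 = 19^{-2} = 1/361.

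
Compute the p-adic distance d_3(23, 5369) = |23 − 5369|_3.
d_3(23, 5369) = 1/243

Step 1 — x − y = 23 − 5369 = -5346. Step 2 — v_3(-5346) = 5 (factor: -5346 = −(3^5 · 22); the sign does not affect v_p). Step 3 — |x − y|_3 = 3^{-5} = 1/243.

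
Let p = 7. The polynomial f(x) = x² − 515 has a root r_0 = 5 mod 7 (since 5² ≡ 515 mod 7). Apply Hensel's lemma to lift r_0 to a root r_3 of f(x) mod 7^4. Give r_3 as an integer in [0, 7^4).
r_3 = 54 (mod 2401)

Hensel's recurrence: r_{i+1} = r_i − f(r_i)·(f′(r_i))^{-1} mod 7^{i+2}, with f′(x) = 2x. Iterate:
  r_0 = 5 (mod 7)
  r_1 = 5 (mod 49)
  r_2 = 54 (mod 343)
  r_3 = 54 (mod 2401)
Final: r_3 = 54, and one checks f(r_3) ≡ 0 mod 7^4.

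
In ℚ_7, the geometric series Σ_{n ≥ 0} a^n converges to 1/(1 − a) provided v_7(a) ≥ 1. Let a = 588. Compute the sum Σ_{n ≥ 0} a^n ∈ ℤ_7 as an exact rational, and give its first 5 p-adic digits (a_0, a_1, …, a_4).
Σ a^n = 1/(1 − a) = -1/587;  first 5 digits = (1, 0, 5, 1, 4)

v_7(a) = 2 ≥ 1, so the series converges in ℤ_7 to 1/(1 − a) = 1/(1 − 588) = -1/587. Expand this rational in ℤ_7: compute digits iteratively via d_i = x_i mod 7, x_{i+1} = (x_i − d_i)/7. The first 5 digits are (1, 0, 5, 1, 4).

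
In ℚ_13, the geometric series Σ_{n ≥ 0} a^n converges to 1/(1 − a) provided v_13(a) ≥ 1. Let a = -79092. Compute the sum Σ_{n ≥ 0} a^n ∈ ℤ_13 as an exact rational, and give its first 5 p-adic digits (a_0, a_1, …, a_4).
Σ a^n = 1/(1 − a) = 1/79093;  first 5 digits = (1, 0, 0, 3, 10)

v_13(a) = 3 ≥ 1, so the series converges in ℤ_13 to 1/(1 − a) = 1/(1 − (-79092)) = 1/79093. Expand this rational in ℤ_13: compute digits iteratively via d_i = x_i mod 13, x_{i+1} = (x_i − d_i)/13. The first 5 digits are (1, 0, 0, 3, 10).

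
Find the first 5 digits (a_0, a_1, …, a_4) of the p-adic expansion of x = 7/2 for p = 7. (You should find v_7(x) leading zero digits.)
(a_0, …, a_4) = (0, 4, 3, 3, 3)

v_7(7/2) = 1, so a_0 = ... = a_0 = 0. Factor out: x = 7^1 · u with u = 1/2 a unit in ℤ_7. Expand u iteratively via a_{v+i} = u_i mod 7, u_{i+1} = (u_i − a_{v+i})/7:
  u_0 = 1/2;  a_1 = 4;  u_1 = (u_0 − 4)/7 = -1/2
  u_1 = -1/2;  a_2 = 3;  u_2 = (u_1 − 3)/7 = -1/2
  u_2 = -1/2;  a_3 = 3;  u_3 = (u_2 − 3)/7 = -1/2
  u_3 = -1/2;  a_4 = 3;  u_4 = (u_3 − 3)/7 = -1/2
Digits: (0, 4, 3, 3, 3).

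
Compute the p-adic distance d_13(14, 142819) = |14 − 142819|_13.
d_13(14, 142819) = 1/28561

Step 1 — x − y = 14 − 142819 = -142805. Step 2 — v_13(-142805) = 4 (factor: -142805 = −(13^4 · 5); the sign does not affect v_p). Step 3 — |x − y|_13 = 13^{-4} = 1/28561.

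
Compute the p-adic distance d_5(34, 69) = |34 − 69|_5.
d_5(34, 69) = 1/5

Step 1 — x − y = 34 − 69 = -35. Step 2 — v_5(-35) = 1 (factor: -35 = −(5^1 · 7); the sign does not affect v_p). Step 3 — |x − y|_5 = 5^{-1} = 1/5.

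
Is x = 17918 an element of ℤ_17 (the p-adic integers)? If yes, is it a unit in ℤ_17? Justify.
x ∈ ℤ_17 but not a unit; v_17(x) = 2 > 0

ℤ_17 = {x ∈ ℚ_17 : v_17(x) ≥ 0} and ℤ_17^× = {x ∈ ℤ_17 : v_17(x) = 0}. Here v_17(17918) = v_17(num) − v_17(den) = 2; compare against these criteria.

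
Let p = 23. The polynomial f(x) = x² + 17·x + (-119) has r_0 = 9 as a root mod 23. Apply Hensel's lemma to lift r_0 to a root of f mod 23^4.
r_3 = 55853 (mod 279841)

Hensel: r_{i+1} = r_i − f(r_i)·(f′(r_i))^{-1} mod 23^{i+2}, f′(x) = 2x + 17. Iterate:
  r_0 = 9 (mod 23)
  r_1 = 308 (mod 529)
  r_2 = 7185 (mod 12167)
  r_3 = 55853 (mod 279841)
Final: r = 55853 satisfies f(r) ≡ 0 mod 23^4.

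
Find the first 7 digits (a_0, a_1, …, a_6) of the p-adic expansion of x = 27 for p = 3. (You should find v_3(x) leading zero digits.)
(a_0, …, a_6) = (0, 0, 0, 1, 0, 0, 0)

v_3(27) = 3, so a_0 = ... = a_2 = 0. Factor out: x = 3^3 · u with u = 1 a unit in ℤ_3. Expand u iteratively via a_{v+i} = u_i mod 3, u_{i+1} = (u_i − a_{v+i})/3:
  u_0 = 1;  a_3 = 1;  u_1 = (u_0 − 1)/3 = 0
  u_1 = 0;  a_4 = 0;  u_2 = (u_1 − 0)/3 = 0
  u_2 = 0;  a_5 = 0;  u_3 = (u_2 − 0)/3 = 0
  u_3 = 0;  a_6 = 0;  u_4 = (u_3 − 0)/3 = 0
Digits: (0, 0, 0, 1, 0, 0, 0).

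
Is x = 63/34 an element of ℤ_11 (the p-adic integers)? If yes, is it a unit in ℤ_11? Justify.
x ∈ ℤ_11^× (unit); v_11(x) = 0

ℤ_11 = {x ∈ ℚ_11 : v_11(x) ≥ 0} and ℤ_11^× = {x ∈ ℤ_11 : v_11(x) = 0}. Here v_11(63/34) = v_11(num) − v_11(den) = 0; compare against these criteria.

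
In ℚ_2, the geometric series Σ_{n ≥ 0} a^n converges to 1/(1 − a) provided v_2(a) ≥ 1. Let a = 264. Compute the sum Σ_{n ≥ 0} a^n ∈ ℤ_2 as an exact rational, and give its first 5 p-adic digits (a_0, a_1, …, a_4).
Σ a^n = 1/(1 − a) = -1/263;  first 5 digits = (1, 0, 0, 1, 0)

v_2(a) = 3 ≥ 1, so the series converges in ℤ_2 to 1/(1 − a) = 1/(1 − 264) = -1/263. Expand this rational in ℤ_2: compute digits iteratively via d_i = x_i mod 2, x_{i+1} = (x_i − d_i)/2. The first 5 digits are (1, 0, 0, 1, 0).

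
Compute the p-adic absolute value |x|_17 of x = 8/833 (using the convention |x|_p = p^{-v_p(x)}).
|8/833|_17 = 17

Step 1 — compute v_17(x) by factoring powers of 17 out of the numerator and denominator: v_17(8/833) = -1. Step 2 — apply |x|_p = p^{-v_p(x)} = 17^{1} = 17.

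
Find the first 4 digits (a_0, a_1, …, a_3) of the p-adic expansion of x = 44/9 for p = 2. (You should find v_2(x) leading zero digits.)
(a_0, …, a_3) = (0, 0, 1, 1)

v_2(44/9) = 2, so a_0 = ... = a_1 = 0. Factor out: x = 2^2 · u with u = 11/9 a unit in ℤ_2. Expand u iteratively via a_{v+i} = u_i mod 2, u_{i+1} = (u_i − a_{v+i})/2:
  u_0 = 11/9;  a_2 = 1;  u_1 = (u_0 − 1)/2 = 1/9
  u_1 = 1/9;  a_3 = 1;  u_2 = (u_1 − 1)/2 = -4/9
Digits: (0, 0, 1, 1).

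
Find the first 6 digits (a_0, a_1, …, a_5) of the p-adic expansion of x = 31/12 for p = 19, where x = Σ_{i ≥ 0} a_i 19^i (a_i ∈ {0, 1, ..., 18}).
(a_0, …, a_5) = (1, 8, 17, 7, 17, 7)

v_19(31/12) = 0 (numerator and denominator both coprime to 19), so x ∈ ℤ_19^×. Compute digits iteratively via a_i = x_i mod 19, x_{i+1} = (x_i − a_i)/19, with x_0 = x:
  x_0 = 31/12;  a_0 = 1;  x_1 = (x_0 − 1)/19 = 1/12
  x_1 = 1/12;  a_1 = 8;  x_2 = (x_1 − 8)/19 = -5/12
  x_2 = -5/12;  a_2 = 17;  x_3 = (x_2 − 17)/19 = -11/12
  x_3 = -11/12;  a_3 = 7;  x_4 = (x_3 − 7)/19 = -5/12
  x_4 = -5/12;  a_4 = 17;  x_5 = (x_4 − 17)/19 = -11/12
  x_5 = -11/12;  a_5 = 7;  x_6 = (x_5 − 7)/19 = -5/12
Digits: (1, 8, 17, 7, 17, 7).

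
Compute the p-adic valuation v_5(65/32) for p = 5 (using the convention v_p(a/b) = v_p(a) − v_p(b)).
v_5(65/32) = 1

Factor powers of 5 from the numerator and denominator of the reduced fraction: 65 = 5^1 · 13 and 32 = 5^0 · 32. Apply v_p(a/b) = v_p(a) − v_p(b): v_5(65/32) = 1 − 0 = 1.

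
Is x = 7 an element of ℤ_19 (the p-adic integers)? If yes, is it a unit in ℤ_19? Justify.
x ∈ ℤ_19^× (unit); v_19(x) = 0

ℤ_19 = {x ∈ ℚ_19 : v_19(x) ≥ 0} and ℤ_19^× = {x ∈ ℤ_19 : v_19(x) = 0}. Here v_19(7) = v_19(num) − v_19(den) = 0; compare against these criteria.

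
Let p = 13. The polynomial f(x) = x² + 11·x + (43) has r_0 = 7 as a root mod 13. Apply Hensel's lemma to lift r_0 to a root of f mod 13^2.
r_1 = 7 (mod 169)

Hensel: r_{i+1} = r_i − f(r_i)·(f′(r_i))^{-1} mod 13^{i+2}, f′(x) = 2x + 11. Iterate:
  r_0 = 7 (mod 13)
  r_1 = 7 (mod 169)
Final: r = 7 satisfies f(r) ≡ 0 mod 13^2.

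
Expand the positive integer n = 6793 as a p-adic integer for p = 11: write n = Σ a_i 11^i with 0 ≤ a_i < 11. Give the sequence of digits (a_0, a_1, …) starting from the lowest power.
(a_0, a_1, …) = (6, 1, 1, 5)

Repeated division by 11 gives the digits low-to-high: 6793 = 6 + 1·11^1 + 1·11^2 + 5·11^3. Digit sequence: (6, 1, 1, 5).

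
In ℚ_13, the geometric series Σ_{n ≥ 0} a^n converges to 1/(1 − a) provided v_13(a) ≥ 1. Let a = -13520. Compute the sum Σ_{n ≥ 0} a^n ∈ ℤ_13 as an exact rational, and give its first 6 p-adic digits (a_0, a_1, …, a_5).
Σ a^n = 1/(1 − a) = 1/13521;  first 6 digits = (1, 0, 11, 6, 3, 11)

v_13(a) = 2 ≥ 1, so the series converges in ℤ_13 to 1/(1 − a) = 1/(1 − (-13520)) = 1/13521. Expand this rational in ℤ_13: compute digits iteratively via d_i = x_i mod 13, x_{i+1} = (x_i − d_i)/13. The first 6 digits are (1, 0, 11, 6, 3, 11).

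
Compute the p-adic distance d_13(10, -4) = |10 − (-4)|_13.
d_13(10, -4) = 1

Step 1 — x − y = 10 − (-4) = 14. Step 2 — v_13(14) = 0 (factor: 14 = (13^0 · 14); the sign does not affect v_p). Step 3 — |x − y|_13 = 13^{0} = 1.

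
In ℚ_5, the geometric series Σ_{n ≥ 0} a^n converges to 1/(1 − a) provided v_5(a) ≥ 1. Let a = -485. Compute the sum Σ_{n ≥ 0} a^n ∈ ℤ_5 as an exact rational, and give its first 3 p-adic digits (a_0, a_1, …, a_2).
Σ a^n = 1/(1 − a) = 1/486;  first 3 digits = (1, 3, 4)

v_5(a) = 1 ≥ 1, so the series converges in ℤ_5 to 1/(1 − a) = 1/(1 − (-485)) = 1/486. Expand this rational in ℤ_5: compute digits iteratively via d_i = x_i mod 5, x_{i+1} = (x_i − d_i)/5. The first 3 digits are (1, 3, 4).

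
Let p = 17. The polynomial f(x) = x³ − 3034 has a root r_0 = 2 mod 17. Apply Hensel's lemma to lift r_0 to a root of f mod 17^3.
r_2 = 4830 (mod 4913)

Hensel: r_{i+1} = r_i − f(r_i)/f′(r_i) mod 17^{i+2}, where f′(x) = 3x². Iterate:
  r_0 = 2 (mod 17)
  r_1 = 206 (mod 289)
  r_2 = 4830 (mod 4913)
Final: r = 4830 with f(r) ≡ 0 mod 17^3.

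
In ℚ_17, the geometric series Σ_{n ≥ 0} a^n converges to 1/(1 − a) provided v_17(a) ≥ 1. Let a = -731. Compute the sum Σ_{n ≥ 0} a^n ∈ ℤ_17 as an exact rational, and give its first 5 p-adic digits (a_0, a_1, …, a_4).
Σ a^n = 1/(1 − a) = 1/732;  first 5 digits = (1, 8, 10, 8, 3)

v_17(a) = 1 ≥ 1, so the series converges in ℤ_17 to 1/(1 − a) = 1/(1 − (-731)) = 1/732. Expand this rational in ℤ_17: compute digits iteratively via d_i = x_i mod 17, x_{i+1} = (x_i − d_i)/17. The first 5 digits are (1, 8, 10, 8, 3).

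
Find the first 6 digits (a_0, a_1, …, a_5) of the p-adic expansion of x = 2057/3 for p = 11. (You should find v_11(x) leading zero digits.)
(a_0, …, a_5) = (0, 0, 2, 4, 7, 3)

v_11(2057/3) = 2, so a_0 = ... = a_1 = 0. Factor out: x = 11^2 · u with u = 17/3 a unit in ℤ_11. Expand u iteratively via a_{v+i} = u_i mod 11, u_{i+1} = (u_i − a_{v+i})/11:
  u_0 = 17/3;  a_2 = 2;  u_1 = (u_0 − 2)/11 = 1/3
  u_1 = 1/3;  a_3 = 4;  u_2 = (u_1 − 4)/11 = -1/3
  u_2 = -1/3;  a_4 = 7;  u_3 = (u_2 − 7)/11 = -2/3
  u_3 = -2/3;  a_5 = 3;  u_4 = (u_3 − 3)/11 = -1/3
Digits: (0, 0, 2, 4, 7, 3).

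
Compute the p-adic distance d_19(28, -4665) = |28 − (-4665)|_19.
d_19(28, -4665) = 1/361

Step 1 — x − y = 28 − (-4665) = 4693. Step 2 — v_19(4693) = 2 (factor: 4693 = (19^2 · 13); the sign does not affect v_p). Step 3 — |x − y|_19 = 19^{-2} = 1/361.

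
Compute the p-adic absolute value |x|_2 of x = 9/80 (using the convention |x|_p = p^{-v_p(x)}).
|9/80|_2 = 16

Step 1 — compute v_2(x) by factoring powers of 2 out of the numerator and denominator: v_2(9/80) = -4. Step 2 — apply |x|_p = p^{-v_p(x)} = 2^{4} = 16.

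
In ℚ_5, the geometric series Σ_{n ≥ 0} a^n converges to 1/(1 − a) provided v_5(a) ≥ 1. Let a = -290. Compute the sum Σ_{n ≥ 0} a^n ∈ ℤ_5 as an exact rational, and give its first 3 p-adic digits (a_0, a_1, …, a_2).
Σ a^n = 1/(1 − a) = 1/291;  first 3 digits = (1, 2, 2)

v_5(a) = 1 ≥ 1, so the series converges in ℤ_5 to 1/(1 − a) = 1/(1 − (-290)) = 1/291. Expand this rational in ℤ_5: compute digits iteratively via d_i = x_i mod 5, x_{i+1} = (x_i − d_i)/5. The first 3 digits are (1, 2, 2).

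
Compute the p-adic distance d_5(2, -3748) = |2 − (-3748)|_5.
d_5(2, -3748) = 1/625

Step 1 — x − y = 2 − (-3748) = 3750. Step 2 — v_5(3750) = 4 (factor: 3750 = (5^4 · 6); the sign does not affect v_p). Step 3 — |x − y|_5 = 5^{-4} = 1/625.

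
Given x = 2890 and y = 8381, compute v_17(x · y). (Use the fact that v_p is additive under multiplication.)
v_17(24221090) = 4

v_p(x) = 2 (factor: 2890 = 17^2 · 10); v_p(y) = 2 (factor: 8381 = 17^2 · 29). Additivity: v_p(xy) = v_p(x) + v_p(y) = 2 + 2 = 4. (Direct check: xy = 24221090 = 17^4 · (290).)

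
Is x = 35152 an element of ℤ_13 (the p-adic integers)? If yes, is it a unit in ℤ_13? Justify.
x ∈ ℤ_13 but not a unit; v_13(x) = 3 > 0

ℤ_13 = {x ∈ ℚ_13 : v_13(x) ≥ 0} and ℤ_13^× = {x ∈ ℤ_13 : v_13(x) = 0}. Here v_13(35152) = v_13(num) − v_13(den) = 3; compare against these criteria.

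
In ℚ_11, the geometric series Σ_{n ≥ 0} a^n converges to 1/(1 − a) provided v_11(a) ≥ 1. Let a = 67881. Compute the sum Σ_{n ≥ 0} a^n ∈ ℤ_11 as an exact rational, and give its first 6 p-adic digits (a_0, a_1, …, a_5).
Σ a^n = 1/(1 − a) = -1/67880;  first 6 digits = (1, 0, 0, 7, 4, 0)

v_11(a) = 3 ≥ 1, so the series converges in ℤ_11 to 1/(1 − a) = 1/(1 − 67881) = -1/67880. Expand this rational in ℤ_11: compute digits iteratively via d_i = x_i mod 11, x_{i+1} = (x_i − d_i)/11. The first 6 digits are (1, 0, 0, 7, 4, 0).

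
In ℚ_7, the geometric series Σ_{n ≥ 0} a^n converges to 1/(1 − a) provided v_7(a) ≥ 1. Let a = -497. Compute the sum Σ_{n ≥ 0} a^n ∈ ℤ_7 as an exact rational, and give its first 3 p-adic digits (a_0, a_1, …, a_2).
Σ a^n = 1/(1 − a) = 1/498;  first 3 digits = (1, 6, 4)

v_7(a) = 1 ≥ 1, so the series converges in ℤ_7 to 1/(1 − a) = 1/(1 − (-497)) = 1/498. Expand this rational in ℤ_7: compute digits iteratively via d_i = x_i mod 7, x_{i+1} = (x_i − d_i)/7. The first 3 digits are (1, 6, 4).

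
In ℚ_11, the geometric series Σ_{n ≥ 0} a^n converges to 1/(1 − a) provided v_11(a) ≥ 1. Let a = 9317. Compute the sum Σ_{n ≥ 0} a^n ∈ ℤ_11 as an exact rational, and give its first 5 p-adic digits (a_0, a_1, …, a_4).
Σ a^n = 1/(1 − a) = -1/9316;  first 5 digits = (1, 0, 0, 7, 0)

v_11(a) = 3 ≥ 1, so the series converges in ℤ_11 to 1/(1 − a) = 1/(1 − 9317) = -1/9316. Expand this rational in ℤ_11: compute digits iteratively via d_i = x_i mod 11, x_{i+1} = (x_i − d_i)/11. The first 5 digits are (1, 0, 0, 7, 0).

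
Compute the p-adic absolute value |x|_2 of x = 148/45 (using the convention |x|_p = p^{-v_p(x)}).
|148/45|_2 = 1/4

Step 1 — compute v_2(x) by factoring powers of 2 out of the numerator and denominator: v_2(148/45) = 2. Step 2 — apply |x|_p = p^{-v_p(x)} = 2^{-2} = 1/4.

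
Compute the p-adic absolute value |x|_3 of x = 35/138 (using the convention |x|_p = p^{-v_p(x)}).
|35/138|_3 = 3

Step 1 — compute v_3(x) by factoring powers of 3 out of the numerator and denominator: v_3(35/138) = -1. Step 2 — apply |x|_p = p^{-v_p(x)} = 3^{1} = 3.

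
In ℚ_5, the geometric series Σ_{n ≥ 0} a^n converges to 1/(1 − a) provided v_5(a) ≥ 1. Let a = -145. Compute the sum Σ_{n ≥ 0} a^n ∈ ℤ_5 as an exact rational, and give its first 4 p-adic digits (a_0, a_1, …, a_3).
Σ a^n = 1/(1 − a) = 1/146;  first 4 digits = (1, 1, 0, 3)

v_5(a) = 1 ≥ 1, so the series converges in ℤ_5 to 1/(1 − a) = 1/(1 − (-145)) = 1/146. Expand this rational in ℤ_5: compute digits iteratively via d_i = x_i mod 5, x_{i+1} = (x_i − d_i)/5. The first 4 digits are (1, 1, 0, 3).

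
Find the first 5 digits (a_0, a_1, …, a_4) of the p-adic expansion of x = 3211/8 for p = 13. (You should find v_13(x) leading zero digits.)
(a_0, …, a_4) = (0, 0, 4, 8, 1)

v_13(3211/8) = 2, so a_0 = ... = a_1 = 0. Factor out: x = 13^2 · u with u = 19/8 a unit in ℤ_13. Expand u iteratively via a_{v+i} = u_i mod 13, u_{i+1} = (u_i − a_{v+i})/13:
  u_0 = 19/8;  a_2 = 4;  u_1 = (u_0 − 4)/13 = -1/8
  u_1 = -1/8;  a_3 = 8;  u_2 = (u_1 − 8)/13 = -5/8
  u_2 = -5/8;  a_4 = 1;  u_3 = (u_2 − 1)/13 = -1/8
Digits: (0, 0, 4, 8, 1).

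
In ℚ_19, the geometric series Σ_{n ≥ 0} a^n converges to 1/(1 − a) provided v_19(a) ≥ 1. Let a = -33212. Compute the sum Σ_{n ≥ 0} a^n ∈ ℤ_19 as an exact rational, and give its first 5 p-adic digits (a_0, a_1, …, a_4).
Σ a^n = 1/(1 − a) = 1/33213;  first 5 digits = (1, 0, 3, 14, 8)

v_19(a) = 2 ≥ 1, so the series converges in ℤ_19 to 1/(1 − a) = 1/(1 − (-33212)) = 1/33213. Expand this rational in ℤ_19: compute digits iteratively via d_i = x_i mod 19, x_{i+1} = (x_i − d_i)/19. The first 5 digits are (1, 0, 3, 14, 8).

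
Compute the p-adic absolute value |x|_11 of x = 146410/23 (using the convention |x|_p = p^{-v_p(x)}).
|146410/23|_11 = 1/14641

Step 1 — compute v_11(x) by factoring powers of 11 out of the numerator and denominator: v_11(146410/23) = 4. Step 2 — apply |x|_p = p^{-v_p(x)} = 11^{-4} = 1/14641.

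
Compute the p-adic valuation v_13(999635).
v_13(999635) = 4

v_13(n) is the largest exponent k such that 13^k divides n. Factor out: 999635 = 13^4 · 35. (Sign doesn't affect v_p.) So v_13(999635) = 4.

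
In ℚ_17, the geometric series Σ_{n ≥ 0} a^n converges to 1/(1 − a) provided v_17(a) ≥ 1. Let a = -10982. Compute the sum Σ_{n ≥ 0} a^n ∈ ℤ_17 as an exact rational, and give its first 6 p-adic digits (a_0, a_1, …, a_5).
Σ a^n = 1/(1 − a) = 1/10983;  first 6 digits = (1, 0, 13, 14, 15, 16)

v_17(a) = 2 ≥ 1, so the series converges in ℤ_17 to 1/(1 − a) = 1/(1 − (-10982)) = 1/10983. Expand this rational in ℤ_17: compute digits iteratively via d_i = x_i mod 17, x_{i+1} = (x_i − d_i)/17. The first 6 digits are (1, 0, 13, 14, 15, 16).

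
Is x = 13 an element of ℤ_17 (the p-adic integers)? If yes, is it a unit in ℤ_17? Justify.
x ∈ ℤ_17^× (unit); v_17(x) = 0

ℤ_17 = {x ∈ ℚ_17 : v_17(x) ≥ 0} and ℤ_17^× = {x ∈ ℤ_17 : v_17(x) = 0}. Here v_17(13) = v_17(num) − v_17(den) = 0; compare against these criteria.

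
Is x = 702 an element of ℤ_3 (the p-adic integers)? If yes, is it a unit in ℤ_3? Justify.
x ∈ ℤ_3 but not a unit; v_3(x) = 3 > 0

ℤ_3 = {x ∈ ℚ_3 : v_3(x) ≥ 0} and ℤ_3^× = {x ∈ ℤ_3 : v_3(x) = 0}. Here v_3(702) = v_3(num) − v_3(den) = 3; compare against these criteria.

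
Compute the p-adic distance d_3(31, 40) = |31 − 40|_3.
d_3(31, 40) = 1/9

Step 1 — x − y = 31 − 40 = -9. Step 2 — v_3(-9) = 2 (factor: -9 = −(3^2 · 1); the sign does not affect v_p). Step 3 — |x − y|_3 = 3^{-2} = 1/9.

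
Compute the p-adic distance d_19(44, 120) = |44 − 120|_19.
d_19(44, 120) = 1/19

Step 1 — x − y = 44 − 120 = -76. Step 2 — v_19(-76) = 1 (factor: -76 = −(19^1 · 4); the sign does not affect v_p). Step 3 — |x − y|_19 = 19^{-1} = 1/19.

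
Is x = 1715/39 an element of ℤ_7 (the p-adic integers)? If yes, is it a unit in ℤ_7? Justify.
x ∈ ℤ_7 but not a unit; v_7(x) = 3 > 0

ℤ_7 = {x ∈ ℚ_7 : v_7(x) ≥ 0} and ℤ_7^× = {x ∈ ℤ_7 : v_7(x) = 0}. Here v_7(1715/39) = v_7(num) − v_7(den) = 3; compare against these criteria.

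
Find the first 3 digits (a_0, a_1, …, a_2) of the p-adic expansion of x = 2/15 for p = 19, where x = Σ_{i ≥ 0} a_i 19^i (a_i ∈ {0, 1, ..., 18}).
(a_0, …, a_2) = (9, 16, 8)

v_19(2/15) = 0 (numerator and denominator both coprime to 19), so x ∈ ℤ_19^×. Compute digits iteratively via a_i = x_i mod 19, x_{i+1} = (x_i − a_i)/19, with x_0 = x:
  x_0 = 2/15;  a_0 = 9;  x_1 = (x_0 − 9)/19 = -7/15
  x_1 = -7/15;  a_1 = 16;  x_2 = (x_1 − 16)/19 = -13/15
  x_2 = -13/15;  a_2 = 8;  x_3 = (x_2 − 8)/19 = -7/15
Digits: (9, 16, 8).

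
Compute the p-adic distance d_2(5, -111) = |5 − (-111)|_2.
d_2(5, -111) = 1/4

Step 1 — x − y = 5 − (-111) = 116. Step 2 — v_2(116) = 2 (factor: 116 = (2^2 · 29); the sign does not affect v_p). Step 3 — |x − y|_2 = 2^{-2} = 1/4.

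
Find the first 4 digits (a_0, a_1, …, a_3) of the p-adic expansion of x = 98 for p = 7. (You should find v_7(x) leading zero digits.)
(a_0, …, a_3) = (0, 0, 2, 0)

v_7(98) = 2, so a_0 = ... = a_1 = 0. Factor out: x = 7^2 · u with u = 2 a unit in ℤ_7. Expand u iteratively via a_{v+i} = u_i mod 7, u_{i+1} = (u_i − a_{v+i})/7:
  u_0 = 2;  a_2 = 2;  u_1 = (u_0 − 2)/7 = 0
  u_1 = 0;  a_3 = 0;  u_2 = (u_1 − 0)/7 = 0
Digits: (0, 0, 2, 0).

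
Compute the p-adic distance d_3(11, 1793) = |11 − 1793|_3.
d_3(11, 1793) = 1/81

Step 1 — x − y = 11 − 1793 = -1782. Step 2 — v_3(-1782) = 4 (factor: -1782 = −(3^4 · 22); the sign does not affect v_p). Step 3 — |x − y|_3 = 3^{-4} = 1/81.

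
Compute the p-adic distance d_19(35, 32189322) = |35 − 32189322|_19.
d_19(35, 32189322) = 1/2476099

Step 1 — x − y = 35 − 32189322 = -32189287. Step 2 — v_19(-32189287) = 5 (factor: -32189287 = −(19^5 · 13); the sign does not affect v_p). Step 3 — |x − y|_19 = 19^{-5} = 1/2476099.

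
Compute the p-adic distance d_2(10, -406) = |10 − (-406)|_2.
d_2(10, -406) = 1/32

Step 1 — x − y = 10 − (-406) = 416. Step 2 — v_2(416) = 5 (factor: 416 = (2^5 · 13); the sign does not affect v_p). Step 3 — |x − y|_2 = 2^{-5} = 1/32.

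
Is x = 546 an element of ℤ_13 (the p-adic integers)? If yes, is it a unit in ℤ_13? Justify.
x ∈ ℤ_13 but not a unit; v_13(x) = 1 > 0

ℤ_13 = {x ∈ ℚ_13 : v_13(x) ≥ 0} and ℤ_13^× = {x ∈ ℤ_13 : v_13(x) = 0}. Here v_13(546) = v_13(num) − v_13(den) = 1; compare against these criteria.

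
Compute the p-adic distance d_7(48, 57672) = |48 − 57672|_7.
d_7(48, 57672) = 1/2401

Step 1 — x − y = 48 − 57672 = -57624. Step 2 — v_7(-57624) = 4 (factor: -57624 = −(7^4 · 24); the sign does not affect v_p). Step 3 — |x − y|_7 = 7^{-4} = 1/2401.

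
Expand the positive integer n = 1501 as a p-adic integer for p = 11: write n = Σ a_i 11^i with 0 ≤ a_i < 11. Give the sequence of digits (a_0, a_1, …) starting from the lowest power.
(a_0, a_1, …) = (5, 4, 1, 1)

Repeated division by 11 gives the digits low-to-high: 1501 = 5 + 4·11^1 + 1·11^2 + 1·11^3. Digit sequence: (5, 4, 1, 1).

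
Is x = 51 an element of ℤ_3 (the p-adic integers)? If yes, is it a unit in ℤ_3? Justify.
x ∈ ℤ_3 but not a unit; v_3(x) = 1 > 0

ℤ_3 = {x ∈ ℚ_3 : v_3(x) ≥ 0} and ℤ_3^× = {x ∈ ℤ_3 : v_3(x) = 0}. Here v_3(51) = v_3(num) − v_3(den) = 1; compare against these criteria.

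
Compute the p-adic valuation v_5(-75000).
v_5(-75000) = 5

v_5(n) is the largest exponent k such that 5^k divides n. Factor out: -75000 = -5^5 · 24. (Sign doesn't affect v_p.) So v_5(-75000) = 5.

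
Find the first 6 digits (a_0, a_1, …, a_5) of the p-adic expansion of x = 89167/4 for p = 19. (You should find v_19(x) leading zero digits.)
(a_0, …, a_5) = (0, 0, 0, 8, 14, 4)

v_19(89167/4) = 3, so a_0 = ... = a_2 = 0. Factor out: x = 19^3 · u with u = 13/4 a unit in ℤ_19. Expand u iteratively via a_{v+i} = u_i mod 19, u_{i+1} = (u_i − a_{v+i})/19:
  u_0 = 13/4;  a_3 = 8;  u_1 = (u_0 − 8)/19 = -1/4
  u_1 = -1/4;  a_4 = 14;  u_2 = (u_1 − 14)/19 = -3/4
  u_2 = -3/4;  a_5 = 4;  u_3 = (u_2 − 4)/19 = -1/4
Digits: (0, 0, 0, 8, 14, 4).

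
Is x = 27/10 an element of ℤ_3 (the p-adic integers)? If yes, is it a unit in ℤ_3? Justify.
x ∈ ℤ_3 but not a unit; v_3(x) = 3 > 0

ℤ_3 = {x ∈ ℚ_3 : v_3(x) ≥ 0} and ℤ_3^× = {x ∈ ℤ_3 : v_3(x) = 0}. Here v_3(27/10) = v_3(num) − v_3(den) = 3; compare against these criteria.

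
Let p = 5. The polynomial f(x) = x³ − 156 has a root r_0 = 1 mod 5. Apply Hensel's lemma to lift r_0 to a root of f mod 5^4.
r_3 = 161 (mod 625)

Hensel: r_{i+1} = r_i − f(r_i)/f′(r_i) mod 5^{i+2}, where f′(x) = 3x². Iterate:
  r_0 = 1 (mod 5)
  r_1 = 11 (mod 25)
  r_2 = 36 (mod 125)
  r_3 = 161 (mod 625)
Final: r = 161 with f(r) ≡ 0 mod 5^4.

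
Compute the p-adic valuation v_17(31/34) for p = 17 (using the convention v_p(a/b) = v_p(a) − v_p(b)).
v_17(31/34) = -1

Factor powers of 17 from the numerator and denominator of the reduced fraction: 31 = 17^0 · 31 and 34 = 17^1 · 2. Apply v_p(a/b) = v_p(a) − v_p(b): v_17(31/34) = 0 − 1 = -1.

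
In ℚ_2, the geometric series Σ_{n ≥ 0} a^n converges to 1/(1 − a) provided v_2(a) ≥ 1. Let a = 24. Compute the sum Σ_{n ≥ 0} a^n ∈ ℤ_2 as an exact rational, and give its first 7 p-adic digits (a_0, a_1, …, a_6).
Σ a^n = 1/(1 − a) = -1/23;  first 7 digits = (1, 0, 0, 1, 1, 0, 1)

v_2(a) = 3 ≥ 1, so the series converges in ℤ_2 to 1/(1 − a) = 1/(1 − 24) = -1/23. Expand this rational in ℤ_2: compute digits iteratively via d_i = x_i mod 2, x_{i+1} = (x_i − d_i)/2. The first 7 digits are (1, 0, 0, 1, 1, 0, 1).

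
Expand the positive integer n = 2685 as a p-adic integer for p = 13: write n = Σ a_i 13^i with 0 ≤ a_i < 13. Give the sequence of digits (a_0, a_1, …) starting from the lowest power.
(a_0, a_1, …) = (7, 11, 2, 1)

Repeated division by 13 gives the digits low-to-high: 2685 = 7 + 11·13^1 + 2·13^2 + 1·13^3. Digit sequence: (7, 11, 2, 1).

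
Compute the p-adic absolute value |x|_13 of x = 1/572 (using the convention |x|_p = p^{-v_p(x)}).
|1/572|_13 = 13

Step 1 — compute v_13(x) by factoring powers of 13 out of the numerator and denominator: v_13(1/572) = -1. Step 2 — apply |x|_p = p^{-v_p(x)} = 13^{1} = 13.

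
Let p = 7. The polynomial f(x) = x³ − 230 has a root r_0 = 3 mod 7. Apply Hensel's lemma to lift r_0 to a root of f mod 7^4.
r_3 = 2103 (mod 2401)

Hensel: r_{i+1} = r_i − f(r_i)/f′(r_i) mod 7^{i+2}, where f′(x) = 3x². Iterate:
  r_0 = 3 (mod 7)
  r_1 = 45 (mod 49)
  r_2 = 45 (mod 343)
  r_3 = 2103 (mod 2401)
Final: r = 2103 with f(r) ≡ 0 mod 7^4.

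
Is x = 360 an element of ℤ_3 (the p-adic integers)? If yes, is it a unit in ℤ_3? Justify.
x ∈ ℤ_3 but not a unit; v_3(x) = 2 > 0

ℤ_3 = {x ∈ ℚ_3 : v_3(x) ≥ 0} and ℤ_3^× = {x ∈ ℤ_3 : v_3(x) = 0}. Here v_3(360) = v_3(num) − v_3(den) = 2; compare against these criteria.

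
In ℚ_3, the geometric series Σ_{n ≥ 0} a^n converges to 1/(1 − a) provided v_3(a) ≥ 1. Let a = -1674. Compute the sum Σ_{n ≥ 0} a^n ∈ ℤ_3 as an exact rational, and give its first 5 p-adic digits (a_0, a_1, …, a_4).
Σ a^n = 1/(1 − a) = 1/1675;  first 5 digits = (1, 0, 0, 1, 0)

v_3(a) = 3 ≥ 1, so the series converges in ℤ_3 to 1/(1 − a) = 1/(1 − (-1674)) = 1/1675. Expand this rational in ℤ_3: compute digits iteratively via d_i = x_i mod 3, x_{i+1} = (x_i − d_i)/3. The first 5 digits are (1, 0, 0, 1, 0).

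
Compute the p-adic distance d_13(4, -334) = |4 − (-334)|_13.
d_13(4, -334) = 1/169

Step 1 — x − y = 4 − (-334) = 338. Step 2 — v_13(338) = 2 (factor: 338 = (13^2 · 2); the sign does not affect v_p). Step 3 — |x − y|_13 = 13^{-2} = 1/169.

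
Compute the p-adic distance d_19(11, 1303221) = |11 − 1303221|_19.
d_19(11, 1303221) = 1/130321

Step 1 — x − y = 11 − 1303221 = -1303210. Step 2 — v_19(-1303210) = 4 (factor: -1303210 = −(19^4 · 10); the sign does not affect v_p). Step 3 — |x − y|_19 = 19^{-4} = 1/130321.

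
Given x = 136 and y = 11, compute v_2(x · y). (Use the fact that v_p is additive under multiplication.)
v_2(1496) = 3

v_p(x) = 3 (factor: 136 = 2^3 · 17); v_p(y) = 0 (factor: 11 = 2^0 · 11). Additivity: v_p(xy) = v_p(x) + v_p(y) = 3 + 0 = 3. (Direct check: xy = 1496 = 2^3 · (187).)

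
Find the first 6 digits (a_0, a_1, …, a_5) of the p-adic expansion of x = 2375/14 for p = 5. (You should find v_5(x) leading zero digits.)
(a_0, …, a_5) = (0, 0, 0, 1, 4, 1)

v_5(2375/14) = 3, so a_0 = ... = a_2 = 0. Factor out: x = 5^3 · u with u = 19/14 a unit in ℤ_5. Expand u iteratively via a_{v+i} = u_i mod 5, u_{i+1} = (u_i − a_{v+i})/5:
  u_0 = 19/14;  a_3 = 1;  u_1 = (u_0 − 1)/5 = 1/14
  u_1 = 1/14;  a_4 = 4;  u_2 = (u_1 − 4)/5 = -11/14
  u_2 = -11/14;  a_5 = 1;  u_3 = (u_2 − 1)/5 = -5/14
Digits: (0, 0, 0, 1, 4, 1).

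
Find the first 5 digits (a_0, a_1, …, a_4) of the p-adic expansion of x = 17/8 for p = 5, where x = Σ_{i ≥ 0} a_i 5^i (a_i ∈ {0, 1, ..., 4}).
(a_0, …, a_4) = (4, 4, 1, 4, 1)

v_5(17/8) = 0 (numerator and denominator both coprime to 5), so x ∈ ℤ_5^×. Compute digits iteratively via a_i = x_i mod 5, x_{i+1} = (x_i − a_i)/5, with x_0 = x:
  x_0 = 17/8;  a_0 = 4;  x_1 = (x_0 − 4)/5 = -3/8
  x_1 = -3/8;  a_1 = 4;  x_2 = (x_1 − 4)/5 = -7/8
  x_2 = -7/8;  a_2 = 1;  x_3 = (x_2 − 1)/5 = -3/8
  x_3 = -3/8;  a_3 = 4;  x_4 = (x_3 − 4)/5 = -7/8
  x_4 = -7/8;  a_4 = 1;  x_5 = (x_4 − 1)/5 = -3/8
Digits: (4, 4, 1, 4, 1).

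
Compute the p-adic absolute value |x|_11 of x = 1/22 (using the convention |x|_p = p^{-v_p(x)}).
|1/22|_11 = 11

Step 1 — compute v_11(x) by factoring powers of 11 out of the numerator and denominator: v_11(1/22) = -1. Step 2 — apply |x|_p = p^{-v_p(x)} = 11^{1} = 11.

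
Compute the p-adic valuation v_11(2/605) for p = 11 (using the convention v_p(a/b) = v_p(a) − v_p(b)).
v_11(2/605) = -2

Factor powers of 11 from the numerator and denominator of the reduced fraction: 2 = 11^0 · 2 and 605 = 11^2 · 5. Apply v_p(a/b) = v_p(a) − v_p(b): v_11(2/605) = 0 − 2 = -2.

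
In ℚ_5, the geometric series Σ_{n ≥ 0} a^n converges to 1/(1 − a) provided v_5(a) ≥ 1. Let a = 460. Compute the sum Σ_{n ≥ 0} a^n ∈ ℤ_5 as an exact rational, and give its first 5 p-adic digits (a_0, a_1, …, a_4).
Σ a^n = 1/(1 − a) = -1/459;  first 5 digits = (1, 2, 2, 4, 2)

v_5(a) = 1 ≥ 1, so the series converges in ℤ_5 to 1/(1 − a) = 1/(1 − 460) = -1/459. Expand this rational in ℤ_5: compute digits iteratively via d_i = x_i mod 5, x_{i+1} = (x_i − d_i)/5. The first 5 digits are (1, 2, 2, 4, 2).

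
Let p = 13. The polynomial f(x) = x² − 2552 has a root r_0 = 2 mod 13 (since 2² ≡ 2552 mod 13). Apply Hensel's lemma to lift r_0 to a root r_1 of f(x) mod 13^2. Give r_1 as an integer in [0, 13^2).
r_1 = 132 (mod 169)

Hensel's recurrence: r_{i+1} = r_i − f(r_i)·(f′(r_i))^{-1} mod 13^{i+2}, with f′(x) = 2x. Iterate:
  r_0 = 2 (mod 13)
  r_1 = 132 (mod 169)
Final: r_1 = 132, and one checks f(r_1) ≡ 0 mod 13^2.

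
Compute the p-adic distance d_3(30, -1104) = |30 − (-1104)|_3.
d_3(30, -1104) = 1/81

Step 1 — x − y = 30 − (-1104) = 1134. Step 2 — v_3(1134) = 4 (factor: 1134 = (3^4 · 14); the sign does not affect v_p). Step 3 — |x − y|_3 = 3^{-4} = 1/81.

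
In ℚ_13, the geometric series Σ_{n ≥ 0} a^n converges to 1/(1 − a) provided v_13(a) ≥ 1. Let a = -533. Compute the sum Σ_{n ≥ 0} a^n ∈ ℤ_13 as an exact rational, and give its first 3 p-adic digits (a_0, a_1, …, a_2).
Σ a^n = 1/(1 − a) = 1/534;  first 3 digits = (1, 11, 0)

v_13(a) = 1 ≥ 1, so the series converges in ℤ_13 to 1/(1 − a) = 1/(1 − (-533)) = 1/534. Expand this rational in ℤ_13: compute digits iteratively via d_i = x_i mod 13, x_{i+1} = (x_i − d_i)/13. The first 3 digits are (1, 11, 0).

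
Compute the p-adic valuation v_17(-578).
v_17(-578) = 2

v_17(n) is the largest exponent k such that 17^k divides n. Factor out: -578 = -17^2 · 2. (Sign doesn't affect v_p.) So v_17(-578) = 2.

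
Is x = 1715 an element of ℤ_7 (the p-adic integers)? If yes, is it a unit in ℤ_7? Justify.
x ∈ ℤ_7 but not a unit; v_7(x) = 3 > 0

ℤ_7 = {x ∈ ℚ_7 : v_7(x) ≥ 0} and ℤ_7^× = {x ∈ ℤ_7 : v_7(x) = 0}. Here v_7(1715) = v_7(num) − v_7(den) = 3; compare against these criteria.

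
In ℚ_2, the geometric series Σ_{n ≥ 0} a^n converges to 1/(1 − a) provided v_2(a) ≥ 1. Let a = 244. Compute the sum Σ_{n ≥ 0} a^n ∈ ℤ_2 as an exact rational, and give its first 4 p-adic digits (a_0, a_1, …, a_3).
Σ a^n = 1/(1 − a) = -1/243;  first 4 digits = (1, 0, 1, 0)

v_2(a) = 2 ≥ 1, so the series converges in ℤ_2 to 1/(1 − a) = 1/(1 − 244) = -1/243. Expand this rational in ℤ_2: compute digits iteratively via d_i = x_i mod 2, x_{i+1} = (x_i − d_i)/2. The first 4 digits are (1, 0, 1, 0).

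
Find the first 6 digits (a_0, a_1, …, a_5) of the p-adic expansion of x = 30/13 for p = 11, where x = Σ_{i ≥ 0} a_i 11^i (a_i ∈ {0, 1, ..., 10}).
(a_0, …, a_5) = (4, 10, 5, 2, 4, 3)

v_11(30/13) = 0 (numerator and denominator both coprime to 11), so x ∈ ℤ_11^×. Compute digits iteratively via a_i = x_i mod 11, x_{i+1} = (x_i − a_i)/11, with x_0 = x:
  x_0 = 30/13;  a_0 = 4;  x_1 = (x_0 − 4)/11 = -2/13
  x_1 = -2/13;  a_1 = 10;  x_2 = (x_1 − 10)/11 = -12/13
  x_2 = -12/13;  a_2 = 5;  x_3 = (x_2 − 5)/11 = -7/13
  x_3 = -7/13;  a_3 = 2;  x_4 = (x_3 − 2)/11 = -3/13
  x_4 = -3/13;  a_4 = 4;  x_5 = (x_4 − 4)/11 = -5/13
  x_5 = -5/13;  a_5 = 3;  x_6 = (x_5 − 3)/11 = -4/13
Digits: (4, 10, 5, 2, 4, 3).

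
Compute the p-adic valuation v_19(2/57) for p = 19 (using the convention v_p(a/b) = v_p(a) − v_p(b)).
v_19(2/57) = -1

Factor powers of 19 from the numerator and denominator of the reduced fraction: 2 = 19^0 · 2 and 57 = 19^1 · 3. Apply v_p(a/b) = v_p(a) − v_p(b): v_19(2/57) = 0 − 1 = -1.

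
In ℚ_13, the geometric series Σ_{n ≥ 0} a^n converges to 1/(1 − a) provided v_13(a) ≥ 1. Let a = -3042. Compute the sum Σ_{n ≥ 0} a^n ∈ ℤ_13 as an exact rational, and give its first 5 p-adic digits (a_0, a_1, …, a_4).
Σ a^n = 1/(1 − a) = 1/3043;  first 5 digits = (1, 0, 8, 11, 11)

v_13(a) = 2 ≥ 1, so the series converges in ℤ_13 to 1/(1 − a) = 1/(1 − (-3042)) = 1/3043. Expand this rational in ℤ_13: compute digits iteratively via d_i = x_i mod 13, x_{i+1} = (x_i − d_i)/13. The first 5 digits are (1, 0, 8, 11, 11).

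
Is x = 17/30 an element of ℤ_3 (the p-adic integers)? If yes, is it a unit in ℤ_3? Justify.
x ∉ ℤ_3 (v_3(x) = -1 < 0)

ℤ_3 = {x ∈ ℚ_3 : v_3(x) ≥ 0} and ℤ_3^× = {x ∈ ℤ_3 : v_3(x) = 0}. Here v_3(17/30) = v_3(num) − v_3(den) = -1; compare against these criteria.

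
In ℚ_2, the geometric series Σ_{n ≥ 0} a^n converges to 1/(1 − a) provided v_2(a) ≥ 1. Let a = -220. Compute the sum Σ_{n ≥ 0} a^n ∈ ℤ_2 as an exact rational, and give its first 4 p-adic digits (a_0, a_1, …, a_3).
Σ a^n = 1/(1 − a) = 1/221;  first 4 digits = (1, 0, 1, 0)

v_2(a) = 2 ≥ 1, so the series converges in ℤ_2 to 1/(1 − a) = 1/(1 − (-220)) = 1/221. Expand this rational in ℤ_2: compute digits iteratively via d_i = x_i mod 2, x_{i+1} = (x_i − d_i)/2. The first 4 digits are (1, 0, 1, 0).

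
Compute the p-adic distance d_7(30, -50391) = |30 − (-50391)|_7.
d_7(30, -50391) = 1/16807

Step 1 — x − y = 30 − (-50391) = 50421. Step 2 — v_7(50421) = 5 (factor: 50421 = (7^5 · 3); the sign does not affect v_p). Step 3 — |x − y|_7 = 7^{-5} = 1/16807.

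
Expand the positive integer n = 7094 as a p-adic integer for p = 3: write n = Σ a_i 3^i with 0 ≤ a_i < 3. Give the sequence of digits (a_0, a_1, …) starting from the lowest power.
(a_0, a_1, …) = (2, 0, 2, 1, 0, 2, 0, 0, 1)

Repeated division by 3 gives the digits low-to-high: 7094 = 2 + 2·3^2 + 1·3^3 + 2·3^5 + 1·3^8. Digit sequence: (2, 0, 2, 1, 0, 2, 0, 0, 1).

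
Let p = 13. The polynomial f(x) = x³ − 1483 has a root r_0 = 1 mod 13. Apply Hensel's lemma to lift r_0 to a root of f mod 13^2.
r_1 = 157 (mod 169)

Hensel: r_{i+1} = r_i − f(r_i)/f′(r_i) mod 13^{i+2}, where f′(x) = 3x². Iterate:
  r_0 = 1 (mod 13)
  r_1 = 157 (mod 169)
Final: r = 157 with f(r) ≡ 0 mod 13^2.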